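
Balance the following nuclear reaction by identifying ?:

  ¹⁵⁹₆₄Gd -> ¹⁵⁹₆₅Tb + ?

Conserve mass number: 159 = 159 + A, so A = 0.
Conserve atomic number: 64 = 65 + Z, so Z = -1.
A = 0 and Z = -1 is ⁰₋₁e — a beta-minus particle.

beta-minus particle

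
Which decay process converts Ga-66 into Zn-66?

beta-plus decay or electron capture

ΔA = 66 − 66 = 0; ΔZ = 30 − 31 = -1.
A is unchanged and Z drops by 1 — a proton has become a neutron (β⁺ emission or electron capture).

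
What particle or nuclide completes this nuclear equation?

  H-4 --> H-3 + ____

Conserve mass number: 4 = 3 + A, so A = 1.
Conserve atomic number: 1 = 1 + Z, so Z = 0.
A = 1 and Z = 0 is n — a neutron.

neutron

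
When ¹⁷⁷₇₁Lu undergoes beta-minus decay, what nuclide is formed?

Beta-minus decay: mass number changes by +0, atomic number by +1.
A: 177 = 177; Z: 71 + 1 = 72.
Z = 72 is hafnium, so the daughter is ¹⁷⁷₇₂Hf.

Hf-177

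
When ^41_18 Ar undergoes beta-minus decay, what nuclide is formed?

Beta-minus decay: mass number changes by +0, atomic number by +1.
A: 41 = 41; Z: 18 + 1 = 19.
Z = 19 is potassium, so the daughter is ^41_19 K.

K-41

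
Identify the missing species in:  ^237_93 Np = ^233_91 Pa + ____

Conserve mass number: 237 = 233 + A, so A = 4.
Conserve atomic number: 93 = 91 + Z, so Z = 2.
A = 4 and Z = 2 is ^4_2 He — an alpha particle.

alpha particle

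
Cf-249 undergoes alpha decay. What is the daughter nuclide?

Alpha decay: mass number changes by -4, atomic number by -2.
A: 249 − 4 = 245; Z: 98 − 2 = 96.
Z = 96 is curium, so the daughter is Cm-245.

Cm-245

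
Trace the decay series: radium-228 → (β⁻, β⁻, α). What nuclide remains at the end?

Start: (A, Z) = (228, 88).
After β⁻: (228, 89).
After β⁻: (228, 90).
After α: (224, 88).
Z = 88 is radium.

Ra-224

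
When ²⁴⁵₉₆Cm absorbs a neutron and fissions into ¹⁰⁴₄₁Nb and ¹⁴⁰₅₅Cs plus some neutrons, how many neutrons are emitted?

Conserve mass number: 246 = 104 + 140 + k, so k = 246 − 244 = 2.
Check atomic number: 96 = 41 + 55 + 0 = 96. ✓

2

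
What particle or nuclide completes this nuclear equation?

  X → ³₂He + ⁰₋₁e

H-3

Conserve mass number: A = 3 + 0, so A = 3.
Conserve atomic number: Z = 2 − 1, so Z = 1.
A = 3 and Z = 1 is ³₁H — a triton.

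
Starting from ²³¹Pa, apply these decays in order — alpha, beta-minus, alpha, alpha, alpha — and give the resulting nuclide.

Po-215

Start: (A, Z) = (231, 91).
After α: (227, 89).
After β⁻: (227, 90).
After α: (223, 88).
After α: (219, 86).
After α: (215, 84).
Z = 84 is polonium.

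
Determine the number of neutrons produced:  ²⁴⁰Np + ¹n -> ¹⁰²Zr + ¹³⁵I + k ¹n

4

Conserve mass number: 241 = 102 + 135 + k, so k = 241 − 237 = 4.
Check atomic number: 93 = 40 + 53 + 0 = 93. ✓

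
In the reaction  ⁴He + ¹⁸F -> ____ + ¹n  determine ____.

Na-21

Conserve mass number: 4 + 18 = A + 1, so A = 21.
Conserve atomic number: 2 + 9 = Z + 0, so Z = 11.
Z = 11 is sodium, so the species is ²¹Na.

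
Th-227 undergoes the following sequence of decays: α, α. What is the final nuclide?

Start: (A, Z) = (227, 90).
After α: (223, 88).
After α: (219, 86).
Z = 86 is radon.

Rn-219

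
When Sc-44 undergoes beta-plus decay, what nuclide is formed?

Ca-44

Beta-plus decay: mass number changes by +0, atomic number by -1.
A: 44 = 44; Z: 21 − 1 = 20.
Z = 20 is calcium, so the daughter is Ca-44.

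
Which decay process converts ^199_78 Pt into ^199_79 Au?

beta-minus decay

ΔA = 199 − 199 = 0; ΔZ = 79 − 78 = +1.
A is unchanged and Z rises by 1 — a neutron has become a proton (β⁻ decay).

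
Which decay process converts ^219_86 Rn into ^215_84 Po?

alpha decay

ΔA = 215 − 219 = -4; ΔZ = 84 − 86 = -2.
A drops by 4 and Z drops by 2 — the signature of alpha emission.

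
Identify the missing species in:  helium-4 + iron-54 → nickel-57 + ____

neutron

Conserve mass number: 4 + 54 = 57 + A, so A = 1.
Conserve atomic number: 2 + 26 = 28 + Z, so Z = 0.
A = 1 and Z = 0 is neutron — a neutron.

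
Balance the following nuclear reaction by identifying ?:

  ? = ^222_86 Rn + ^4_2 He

Conserve mass number: A = 222 + 4, so A = 226.
Conserve atomic number: Z = 86 + 2, so Z = 88.
Z = 88 is radium, so the species is ^226_88 Ra.

Ra-226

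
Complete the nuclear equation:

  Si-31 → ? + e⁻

Conserve mass number: 31 = A + 0, so A = 31.
Conserve atomic number: 14 = Z − 1, so Z = 15.
Z = 15 is phosphorus, so the species is P-31.

P-31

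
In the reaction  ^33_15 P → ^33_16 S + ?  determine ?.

beta-minus particle

Conserve mass number: 33 = 33 + A, so A = 0.
Conserve atomic number: 15 = 16 + Z, so Z = -1.
A = 0 and Z = -1 is ^0_-1 e — a beta-minus particle.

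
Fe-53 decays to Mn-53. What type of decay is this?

ΔA = 53 − 53 = 0; ΔZ = 25 − 26 = -1.
A is unchanged and Z drops by 1 — a proton has become a neutron (β⁺ emission or electron capture).

beta-plus decay or electron capture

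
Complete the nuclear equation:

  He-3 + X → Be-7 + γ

Conserve mass number: 3 + A = 7 + 0, so A = 4.
Conserve atomic number: 2 + Z = 4 + 0, so Z = 2.
A = 4 and Z = 2 is He-4 — an alpha particle.

alpha particle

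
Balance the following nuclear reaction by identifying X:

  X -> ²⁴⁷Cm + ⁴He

Conserve mass number: A = 247 + 4, so A = 251.
Conserve atomic number: Z = 96 + 2, so Z = 98.
Z = 98 is californium, so the species is ²⁵¹Cf.

Cf-251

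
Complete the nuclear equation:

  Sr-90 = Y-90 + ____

Conserve mass number: 90 = 90 + A, so A = 0.
Conserve atomic number: 38 = 39 + Z, so Z = -1.
A = 0 and Z = -1 is e⁻ — a beta-minus particle.

beta-minus particle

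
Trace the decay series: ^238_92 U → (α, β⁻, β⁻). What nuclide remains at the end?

Start: (A, Z) = (238, 92).
After α: (234, 90).
After β⁻: (234, 91).
After β⁻: (234, 92).
Z = 92 is uranium.

U-234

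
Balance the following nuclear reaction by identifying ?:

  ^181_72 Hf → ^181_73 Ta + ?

beta-minus particle

Conserve mass number: 181 = 181 + A, so A = 0.
Conserve atomic number: 72 = 73 + Z, so Z = -1.
A = 0 and Z = -1 is ^0_-1 e — a beta-minus particle.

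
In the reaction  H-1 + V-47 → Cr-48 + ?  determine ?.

gamma ray

Conserve mass number: 1 + 47 = 48 + A, so A = 0.
Conserve atomic number: 1 + 23 = 24 + Z, so Z = 0.
A = 0 and Z = 0 is γ — a gamma ray.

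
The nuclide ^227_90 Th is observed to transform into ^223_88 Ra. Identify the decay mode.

ΔA = 223 − 227 = -4; ΔZ = 88 − 90 = -2.
A drops by 4 and Z drops by 2 — the signature of alpha emission.

alpha decay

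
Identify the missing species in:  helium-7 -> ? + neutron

Conserve mass number: 7 = A + 1, so A = 6.
Conserve atomic number: 2 = Z + 0, so Z = 2.
Z = 2 is helium, so the species is helium-6.

He-6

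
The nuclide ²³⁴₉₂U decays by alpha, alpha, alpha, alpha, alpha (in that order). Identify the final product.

Pb-214

Start: (A, Z) = (234, 92).
After α: (230, 90).
After α: (226, 88).
After α: (222, 86).
After α: (218, 84).
After α: (214, 82).
Z = 82 is lead.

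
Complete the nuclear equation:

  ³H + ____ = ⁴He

proton

Conserve mass number: 3 + A = 4, so A = 1.
Conserve atomic number: 1 + Z = 2, so Z = 1.
A = 1 and Z = 1 is ¹H — a proton.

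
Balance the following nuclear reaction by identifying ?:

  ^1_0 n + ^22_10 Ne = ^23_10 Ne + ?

gamma ray

Conserve mass number: 1 + 22 = 23 + A, so A = 0.
Conserve atomic number: 0 + 10 = 10 + Z, so Z = 0.
A = 0 and Z = 0 is ^0_0 γ — a gamma ray.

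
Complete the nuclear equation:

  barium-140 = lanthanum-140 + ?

Conserve mass number: 140 = 140 + A, so A = 0.
Conserve atomic number: 56 = 57 + Z, so Z = -1.
A = 0 and Z = -1 is e⁻ — a beta-minus particle.

beta-minus particle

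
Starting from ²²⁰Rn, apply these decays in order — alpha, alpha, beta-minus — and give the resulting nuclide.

Start: (A, Z) = (220, 86).
After α: (216, 84).
After α: (212, 82).
After β⁻: (212, 83).
Z = 83 is bismuth.

Bi-212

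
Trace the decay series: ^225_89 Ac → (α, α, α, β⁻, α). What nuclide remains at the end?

Start: (A, Z) = (225, 89).
After α: (221, 87).
After α: (217, 85).
After α: (213, 83).
After β⁻: (213, 84).
After α: (209, 82).
Z = 82 is lead.

Pb-209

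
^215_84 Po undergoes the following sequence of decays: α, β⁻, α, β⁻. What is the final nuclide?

Start: (A, Z) = (215, 84).
After α: (211, 82).
After β⁻: (211, 83).
After α: (207, 81).
After β⁻: (207, 82).
Z = 82 is lead.

Pb-207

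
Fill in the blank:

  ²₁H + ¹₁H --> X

Conserve mass number: 2 + 1 = A, so A = 3.
Conserve atomic number: 1 + 1 = Z, so Z = 2.
Z = 2 is helium, so the species is ³₂He.

He-3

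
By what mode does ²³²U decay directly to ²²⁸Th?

ΔA = 228 − 232 = -4; ΔZ = 90 − 92 = -2.
A drops by 4 and Z drops by 2 — the signature of alpha emission.

alpha decay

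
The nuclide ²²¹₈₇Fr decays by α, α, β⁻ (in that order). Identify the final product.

Start: (A, Z) = (221, 87).
After α: (217, 85).
After α: (213, 83).
After β⁻: (213, 84).
Z = 84 is polonium.

Po-213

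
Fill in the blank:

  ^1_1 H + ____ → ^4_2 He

Conserve mass number: 1 + A = 4, so A = 3.
Conserve atomic number: 1 + Z = 2, so Z = 1.
A = 3 and Z = 1 is ^3_1 H — a triton.

triton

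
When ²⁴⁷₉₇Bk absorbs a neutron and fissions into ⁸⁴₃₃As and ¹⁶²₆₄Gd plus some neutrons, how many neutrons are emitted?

2

Conserve mass number: 248 = 84 + 162 + k, so k = 248 − 246 = 2.
Check atomic number: 97 = 33 + 64 + 0 = 97. ✓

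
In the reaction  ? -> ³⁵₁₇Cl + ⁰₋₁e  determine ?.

Conserve mass number: A = 35 + 0, so A = 35.
Conserve atomic number: Z = 17 − 1, so Z = 16.
Z = 16 is sulfur, so the species is ³⁵₁₆S.

S-35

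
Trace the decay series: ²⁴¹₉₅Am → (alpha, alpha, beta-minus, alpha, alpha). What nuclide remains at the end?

Start: (A, Z) = (241, 95).
After α: (237, 93).
After α: (233, 91).
After β⁻: (233, 92).
After α: (229, 90).
After α: (225, 88).
Z = 88 is radium.

Ra-225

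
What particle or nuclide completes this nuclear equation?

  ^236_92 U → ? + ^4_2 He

Conserve mass number: 236 = A + 4, so A = 232.
Conserve atomic number: 92 = Z + 2, so Z = 90.
Z = 90 is thorium, so the species is ^232_90 Th.

Th-232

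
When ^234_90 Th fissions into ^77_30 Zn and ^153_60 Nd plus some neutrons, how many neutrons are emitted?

Conserve mass number: 234 = 77 + 153 + k, so k = 234 − 230 = 4.
Check atomic number: 90 = 30 + 60 + 0 = 90. ✓

4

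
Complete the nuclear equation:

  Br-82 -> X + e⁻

Conserve mass number: 82 = A + 0, so A = 82.
Conserve atomic number: 35 = Z − 1, so Z = 36.
Z = 36 is krypton, so the species is Kr-82.

Kr-82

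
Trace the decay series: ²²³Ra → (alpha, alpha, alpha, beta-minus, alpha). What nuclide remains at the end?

Start: (A, Z) = (223, 88).
After α: (219, 86).
After α: (215, 84).
After α: (211, 82).
After β⁻: (211, 83).
After α: (207, 81).
Z = 81 is thallium.

Tl-207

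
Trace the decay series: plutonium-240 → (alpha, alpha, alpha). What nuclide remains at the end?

Ra-228

Start: (A, Z) = (240, 94).
After α: (236, 92).
After α: (232, 90).
After α: (228, 88).
Z = 88 is radium.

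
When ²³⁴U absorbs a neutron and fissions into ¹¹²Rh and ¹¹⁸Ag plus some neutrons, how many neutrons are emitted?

Conserve mass number: 235 = 112 + 118 + k, so k = 235 − 230 = 5.
Check atomic number: 92 = 45 + 47 + 0 = 92. ✓

5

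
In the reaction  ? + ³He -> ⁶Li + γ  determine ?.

triton

Conserve mass number: A + 3 = 6 + 0, so A = 3.
Conserve atomic number: Z + 2 = 3 + 0, so Z = 1.
A = 3 and Z = 1 is ³H — a triton.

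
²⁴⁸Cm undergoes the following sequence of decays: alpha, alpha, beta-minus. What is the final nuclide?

Start: (A, Z) = (248, 96).
After α: (244, 94).
After α: (240, 92).
After β⁻: (240, 93).
Z = 93 is neptunium.

Np-240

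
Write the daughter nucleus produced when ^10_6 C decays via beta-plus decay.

B-10

Beta-plus decay: mass number changes by +0, atomic number by -1.
A: 10 = 10; Z: 6 − 1 = 5.
Z = 5 is boron, so the daughter is ^10_5 B.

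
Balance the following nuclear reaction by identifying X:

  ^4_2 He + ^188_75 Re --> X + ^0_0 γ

Ir-192

Conserve mass number: 4 + 188 = A + 0, so A = 192.
Conserve atomic number: 2 + 75 = Z + 0, so Z = 77.
Z = 77 is iridium, so the species is ^192_77 Ir.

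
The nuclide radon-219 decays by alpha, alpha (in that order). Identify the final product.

Pb-211

Start: (A, Z) = (219, 86).
After α: (215, 84).
After α: (211, 82).
Z = 82 is lead.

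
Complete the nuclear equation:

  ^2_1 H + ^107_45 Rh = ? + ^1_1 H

Conserve mass number: 2 + 107 = A + 1, so A = 108.
Conserve atomic number: 1 + 45 = Z + 1, so Z = 45.
Z = 45 is rhodium, so the species is ^108_45 Rh.

Rh-108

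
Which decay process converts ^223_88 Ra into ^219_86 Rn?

ΔA = 219 − 223 = -4; ΔZ = 86 − 88 = -2.
A drops by 4 and Z drops by 2 — the signature of alpha emission.

alpha decay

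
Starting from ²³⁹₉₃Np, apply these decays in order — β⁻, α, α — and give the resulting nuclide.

Th-231

Start: (A, Z) = (239, 93).
After β⁻: (239, 94).
After α: (235, 92).
After α: (231, 90).
Z = 90 is thorium.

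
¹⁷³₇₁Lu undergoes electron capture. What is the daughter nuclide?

Yb-173

Electron capture: mass number changes by +0, atomic number by -1.
A: 173 = 173; Z: 71 − 1 = 70.
Z = 70 is ytterbium, so the daughter is ¹⁷³₇₀Yb.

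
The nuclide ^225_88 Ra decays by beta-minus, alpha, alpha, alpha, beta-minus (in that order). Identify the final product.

Po-213

Start: (A, Z) = (225, 88).
After β⁻: (225, 89).
After α: (221, 87).
After α: (217, 85).
After α: (213, 83).
After β⁻: (213, 84).
Z = 84 is polonium.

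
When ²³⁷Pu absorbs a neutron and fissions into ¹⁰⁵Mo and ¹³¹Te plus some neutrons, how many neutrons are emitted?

Conserve mass number: 238 = 105 + 131 + k, so k = 238 − 236 = 2.
Check atomic number: 94 = 42 + 52 + 0 = 94. ✓

2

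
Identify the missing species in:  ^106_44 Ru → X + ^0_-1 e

Conserve mass number: 106 = A + 0, so A = 106.
Conserve atomic number: 44 = Z − 1, so Z = 45.
Z = 45 is rhodium, so the species is ^106_45 Rh.

Rh-106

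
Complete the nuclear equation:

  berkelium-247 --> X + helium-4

Am-243

Conserve mass number: 247 = A + 4, so A = 243.
Conserve atomic number: 97 = Z + 2, so Z = 95.
Z = 95 is americium, so the species is americium-243.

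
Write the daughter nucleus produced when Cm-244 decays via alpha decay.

Pu-240

Alpha decay: mass number changes by -4, atomic number by -2.
A: 244 − 4 = 240; Z: 96 − 2 = 94.
Z = 94 is plutonium, so the daughter is Pu-240.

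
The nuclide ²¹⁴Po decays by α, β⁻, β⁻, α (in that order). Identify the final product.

Pb-206

Start: (A, Z) = (214, 84).
After α: (210, 82).
After β⁻: (210, 83).
After β⁻: (210, 84).
After α: (206, 82).
Z = 82 is lead.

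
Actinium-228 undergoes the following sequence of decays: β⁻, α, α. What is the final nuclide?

Start: (A, Z) = (228, 89).
After β⁻: (228, 90).
After α: (224, 88).
After α: (220, 86).
Z = 86 is radon.

Rn-220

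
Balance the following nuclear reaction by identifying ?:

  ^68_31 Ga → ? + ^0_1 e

Zn-68

Conserve mass number: 68 = A + 0, so A = 68.
Conserve atomic number: 31 = Z + 1, so Z = 30.
Z = 30 is zinc, so the species is ^68_30 Zn.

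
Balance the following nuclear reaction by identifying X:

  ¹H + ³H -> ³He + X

neutron

Conserve mass number: 1 + 3 = 3 + A, so A = 1.
Conserve atomic number: 1 + 1 = 2 + Z, so Z = 0.
A = 1 and Z = 0 is ¹n — a neutron.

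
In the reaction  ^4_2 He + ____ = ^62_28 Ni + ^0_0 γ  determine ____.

Fe-58

Conserve mass number: 4 + A = 62 + 0, so A = 58.
Conserve atomic number: 2 + Z = 28 + 0, so Z = 26.
Z = 26 is iron, so the species is ^58_26 Fe.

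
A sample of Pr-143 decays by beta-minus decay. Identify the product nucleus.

Nd-143

Beta-minus decay: mass number changes by +0, atomic number by +1.
A: 143 = 143; Z: 59 + 1 = 60.
Z = 60 is neodymium, so the daughter is Nd-143.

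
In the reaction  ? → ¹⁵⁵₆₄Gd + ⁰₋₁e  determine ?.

Eu-155

Conserve mass number: A = 155 + 0, so A = 155.
Conserve atomic number: Z = 64 − 1, so Z = 63.
Z = 63 is europium, so the species is ¹⁵⁵₆₃Eu.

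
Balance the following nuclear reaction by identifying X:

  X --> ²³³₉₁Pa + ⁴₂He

Np-237

Conserve mass number: A = 233 + 4, so A = 237.
Conserve atomic number: Z = 91 + 2, so Z = 93.
Z = 93 is neptunium, so the species is ²³⁷₉₃Np.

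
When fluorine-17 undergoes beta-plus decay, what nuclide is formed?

O-17

Beta-plus decay: mass number changes by +0, atomic number by -1.
A: 17 = 17; Z: 9 − 1 = 8.
Z = 8 is oxygen, so the daughter is oxygen-17.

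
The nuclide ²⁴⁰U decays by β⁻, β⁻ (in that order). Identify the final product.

Start: (A, Z) = (240, 92).
After β⁻: (240, 93).
After β⁻: (240, 94).
Z = 94 is plutonium.

Pu-240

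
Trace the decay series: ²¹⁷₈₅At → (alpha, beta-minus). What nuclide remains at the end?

Po-213

Start: (A, Z) = (217, 85).
After α: (213, 83).
After β⁻: (213, 84).
Z = 84 is polonium.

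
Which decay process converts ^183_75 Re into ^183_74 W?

beta-plus decay or electron capture

ΔA = 183 − 183 = 0; ΔZ = 74 − 75 = -1.
A is unchanged and Z drops by 1 — a proton has become a neutron (β⁺ emission or electron capture).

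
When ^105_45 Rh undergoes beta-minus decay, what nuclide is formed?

Pd-105

Beta-minus decay: mass number changes by +0, atomic number by +1.
A: 105 = 105; Z: 45 + 1 = 46.
Z = 46 is palladium, so the daughter is ^105_46 Pd.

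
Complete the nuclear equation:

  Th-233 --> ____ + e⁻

Conserve mass number: 233 = A + 0, so A = 233.
Conserve atomic number: 90 = Z − 1, so Z = 91.
Z = 91 is protactinium, so the species is Pa-233.

Pa-233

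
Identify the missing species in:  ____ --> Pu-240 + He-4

Conserve mass number: A = 240 + 4, so A = 244.
Conserve atomic number: Z = 94 + 2, so Z = 96.
Z = 96 is curium, so the species is Cm-244.

Cm-244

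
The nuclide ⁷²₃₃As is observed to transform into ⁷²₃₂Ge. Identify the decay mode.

beta-plus decay or electron capture

ΔA = 72 − 72 = 0; ΔZ = 32 − 33 = -1.
A is unchanged and Z drops by 1 — a proton has become a neutron (β⁺ emission or electron capture).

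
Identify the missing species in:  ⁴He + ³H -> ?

Conserve mass number: 4 + 3 = A, so A = 7.
Conserve atomic number: 2 + 1 = Z, so Z = 3.
Z = 3 is lithium, so the species is ⁷Li.

Li-7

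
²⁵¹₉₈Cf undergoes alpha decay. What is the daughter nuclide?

Alpha decay: mass number changes by -4, atomic number by -2.
A: 251 − 4 = 247; Z: 98 − 2 = 96.
Z = 96 is curium, so the daughter is ²⁴⁷₉₆Cm.

Cm-247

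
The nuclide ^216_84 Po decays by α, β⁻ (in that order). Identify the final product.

Start: (A, Z) = (216, 84).
After α: (212, 82).
After β⁻: (212, 83).
Z = 83 is bismuth.

Bi-212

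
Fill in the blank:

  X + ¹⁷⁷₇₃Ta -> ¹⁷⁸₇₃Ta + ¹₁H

Conserve mass number: A + 177 = 178 + 1, so A = 2.
Conserve atomic number: Z + 73 = 73 + 1, so Z = 1.
A = 2 and Z = 1 is ²₁H — a deuteron.

deuteron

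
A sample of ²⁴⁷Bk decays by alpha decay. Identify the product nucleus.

Am-243

Alpha decay: mass number changes by -4, atomic number by -2.
A: 247 − 4 = 243; Z: 97 − 2 = 95.
Z = 95 is americium, so the daughter is ²⁴³Am.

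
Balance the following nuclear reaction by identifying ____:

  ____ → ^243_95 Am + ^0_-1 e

Conserve mass number: A = 243 + 0, so A = 243.
Conserve atomic number: Z = 95 − 1, so Z = 94.
Z = 94 is plutonium, so the species is ^243_94 Pu.

Pu-243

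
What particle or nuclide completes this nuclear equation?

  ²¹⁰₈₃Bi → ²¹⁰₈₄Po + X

Conserve mass number: 210 = 210 + A, so A = 0.
Conserve atomic number: 83 = 84 + Z, so Z = -1.
A = 0 and Z = -1 is ⁰₋₁e — a beta-minus particle.

beta-minus particle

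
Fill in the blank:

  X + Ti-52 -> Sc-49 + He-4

proton

Conserve mass number: A + 52 = 49 + 4, so A = 1.
Conserve atomic number: Z + 22 = 21 + 2, so Z = 1.
A = 1 and Z = 1 is H-1 — a proton.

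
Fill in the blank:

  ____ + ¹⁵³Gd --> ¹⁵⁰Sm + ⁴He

Conserve mass number: A + 153 = 150 + 4, so A = 1.
Conserve atomic number: Z + 64 = 62 + 2, so Z = 0.
A = 1 and Z = 0 is ¹n — a neutron.

neutron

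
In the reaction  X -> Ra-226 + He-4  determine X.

Th-230

Conserve mass number: A = 226 + 4, so A = 230.
Conserve atomic number: Z = 88 + 2, so Z = 90.
Z = 90 is thorium, so the species is Th-230.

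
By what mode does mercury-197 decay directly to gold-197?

beta-plus decay or electron capture

ΔA = 197 − 197 = 0; ΔZ = 79 − 80 = -1.
A is unchanged and Z drops by 1 — a proton has become a neutron (β⁺ emission or electron capture).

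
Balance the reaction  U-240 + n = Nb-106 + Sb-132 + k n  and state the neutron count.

3

Conserve mass number: 241 = 106 + 132 + k, so k = 241 − 238 = 3.
Check atomic number: 92 = 41 + 51 + 0 = 92. ✓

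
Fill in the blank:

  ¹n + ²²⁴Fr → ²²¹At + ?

alpha particle

Conserve mass number: 1 + 224 = 221 + A, so A = 4.
Conserve atomic number: 0 + 87 = 85 + Z, so Z = 2.
A = 4 and Z = 2 is ⁴He — an alpha particle.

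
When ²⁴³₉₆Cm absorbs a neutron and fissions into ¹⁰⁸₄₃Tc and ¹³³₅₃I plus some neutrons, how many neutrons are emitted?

3

Conserve mass number: 244 = 108 + 133 + k, so k = 244 − 241 = 3.
Check atomic number: 96 = 43 + 53 + 0 = 96. ✓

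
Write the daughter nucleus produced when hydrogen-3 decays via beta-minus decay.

He-3

Beta-minus decay: mass number changes by +0, atomic number by +1.
A: 3 = 3; Z: 1 + 1 = 2.
Z = 2 is helium, so the daughter is helium-3.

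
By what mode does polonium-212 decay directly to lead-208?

ΔA = 208 − 212 = -4; ΔZ = 82 − 84 = -2.
A drops by 4 and Z drops by 2 — the signature of alpha emission.

alpha decay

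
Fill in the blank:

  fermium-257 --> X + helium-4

Conserve mass number: 257 = A + 4, so A = 253.
Conserve atomic number: 100 = Z + 2, so Z = 98.
Z = 98 is californium, so the species is californium-253.

Cf-253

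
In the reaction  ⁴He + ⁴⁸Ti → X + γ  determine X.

Cr-52

Conserve mass number: 4 + 48 = A + 0, so A = 52.
Conserve atomic number: 2 + 22 = Z + 0, so Z = 24.
Z = 24 is chromium, so the species is ⁵²Cr.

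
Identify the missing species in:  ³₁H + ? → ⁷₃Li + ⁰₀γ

alpha particle

Conserve mass number: 3 + A = 7 + 0, so A = 4.
Conserve atomic number: 1 + Z = 3 + 0, so Z = 2.
A = 4 and Z = 2 is ⁴₂He — an alpha particle.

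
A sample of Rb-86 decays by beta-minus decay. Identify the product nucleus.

Sr-86

Beta-minus decay: mass number changes by +0, atomic number by +1.
A: 86 = 86; Z: 37 + 1 = 38.
Z = 38 is strontium, so the daughter is Sr-86.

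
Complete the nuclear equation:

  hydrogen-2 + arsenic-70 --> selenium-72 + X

gamma ray

Conserve mass number: 2 + 70 = 72 + A, so A = 0.
Conserve atomic number: 1 + 33 = 34 + Z, so Z = 0.
A = 0 and Z = 0 is γ — a gamma ray.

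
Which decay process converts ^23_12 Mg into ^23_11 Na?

ΔA = 23 − 23 = 0; ΔZ = 11 − 12 = -1.
A is unchanged and Z drops by 1 — a proton has become a neutron (β⁺ emission or electron capture).

beta-plus decay or electron capture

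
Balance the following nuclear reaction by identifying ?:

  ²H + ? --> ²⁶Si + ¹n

Al-25

Conserve mass number: 2 + A = 26 + 1, so A = 25.
Conserve atomic number: 1 + Z = 14 + 0, so Z = 13.
Z = 13 is aluminium, so the species is ²⁵Al.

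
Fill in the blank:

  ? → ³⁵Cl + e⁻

S-35

Conserve mass number: A = 35 + 0, so A = 35.
Conserve atomic number: Z = 17 − 1, so Z = 16.
Z = 16 is sulfur, so the species is ³⁵S.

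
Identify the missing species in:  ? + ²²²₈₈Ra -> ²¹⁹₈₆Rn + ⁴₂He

Conserve mass number: A + 222 = 219 + 4, so A = 1.
Conserve atomic number: Z + 88 = 86 + 2, so Z = 0.
A = 1 and Z = 0 is ¹₀n — a neutron.

neutron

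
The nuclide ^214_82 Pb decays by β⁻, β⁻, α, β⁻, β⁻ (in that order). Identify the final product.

Po-210

Start: (A, Z) = (214, 82).
After β⁻: (214, 83).
After β⁻: (214, 84).
After α: (210, 82).
After β⁻: (210, 83).
After β⁻: (210, 84).
Z = 84 is polonium.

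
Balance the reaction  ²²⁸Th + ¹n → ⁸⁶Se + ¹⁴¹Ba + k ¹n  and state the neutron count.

2

Conserve mass number: 229 = 86 + 141 + k, so k = 229 − 227 = 2.
Check atomic number: 90 = 34 + 56 + 0 = 90. ✓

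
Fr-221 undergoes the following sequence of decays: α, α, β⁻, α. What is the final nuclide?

Pb-209

Start: (A, Z) = (221, 87).
After α: (217, 85).
After α: (213, 83).
After β⁻: (213, 84).
After α: (209, 82).
Z = 82 is lead.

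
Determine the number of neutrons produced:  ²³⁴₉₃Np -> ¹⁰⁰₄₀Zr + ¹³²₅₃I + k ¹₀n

Conserve mass number: 234 = 100 + 132 + k, so k = 234 − 232 = 2.
Check atomic number: 93 = 40 + 53 + 0 = 93. ✓

2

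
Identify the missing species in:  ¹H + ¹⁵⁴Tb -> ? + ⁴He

Gd-151

Conserve mass number: 1 + 154 = A + 4, so A = 151.
Conserve atomic number: 1 + 65 = Z + 2, so Z = 64.
Z = 64 is gadolinium, so the species is ¹⁵¹Gd.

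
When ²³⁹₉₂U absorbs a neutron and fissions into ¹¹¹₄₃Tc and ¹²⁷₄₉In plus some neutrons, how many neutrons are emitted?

2

Conserve mass number: 240 = 111 + 127 + k, so k = 240 − 238 = 2.
Check atomic number: 92 = 43 + 49 + 0 = 92. ✓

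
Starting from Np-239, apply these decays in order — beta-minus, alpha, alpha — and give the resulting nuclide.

Th-231

Start: (A, Z) = (239, 93).
After β⁻: (239, 94).
After α: (235, 92).
After α: (231, 90).
Z = 90 is thorium.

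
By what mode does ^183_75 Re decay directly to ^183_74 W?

beta-plus decay or electron capture

ΔA = 183 − 183 = 0; ΔZ = 74 − 75 = -1.
A is unchanged and Z drops by 1 — a proton has become a neutron (β⁺ emission or electron capture).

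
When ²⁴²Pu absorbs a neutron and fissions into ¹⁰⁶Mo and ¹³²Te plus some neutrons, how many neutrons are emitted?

Conserve mass number: 243 = 106 + 132 + k, so k = 243 − 238 = 5.
Check atomic number: 94 = 42 + 52 + 0 = 94. ✓

5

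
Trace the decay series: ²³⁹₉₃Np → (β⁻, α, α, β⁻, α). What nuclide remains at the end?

Ac-227

Start: (A, Z) = (239, 93).
After β⁻: (239, 94).
After α: (235, 92).
After α: (231, 90).
After β⁻: (231, 91).
After α: (227, 89).
Z = 89 is actinium.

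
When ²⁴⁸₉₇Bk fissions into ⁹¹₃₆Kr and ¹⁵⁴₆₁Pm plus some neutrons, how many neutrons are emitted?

Conserve mass number: 248 = 91 + 154 + k, so k = 248 − 245 = 3.
Check atomic number: 97 = 36 + 61 + 0 = 97. ✓

3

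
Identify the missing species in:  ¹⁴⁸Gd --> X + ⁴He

Sm-144

Conserve mass number: 148 = A + 4, so A = 144.
Conserve atomic number: 64 = Z + 2, so Z = 62.
Z = 62 is samarium, so the species is ¹⁴⁴Sm.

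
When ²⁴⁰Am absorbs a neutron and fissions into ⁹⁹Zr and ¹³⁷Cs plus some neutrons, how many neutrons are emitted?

5

Conserve mass number: 241 = 99 + 137 + k, so k = 241 − 236 = 5.
Check atomic number: 95 = 40 + 55 + 0 = 95. ✓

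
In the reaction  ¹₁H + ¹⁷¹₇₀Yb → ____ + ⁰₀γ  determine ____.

Conserve mass number: 1 + 171 = A + 0, so A = 172.
Conserve atomic number: 1 + 70 = Z + 0, so Z = 71.
Z = 71 is lutetium, so the species is ¹⁷²₇₁Lu.

Lu-172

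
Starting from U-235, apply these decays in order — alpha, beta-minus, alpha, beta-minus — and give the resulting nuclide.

Th-227

Start: (A, Z) = (235, 92).
After α: (231, 90).
After β⁻: (231, 91).
After α: (227, 89).
After β⁻: (227, 90).
Z = 90 is thorium.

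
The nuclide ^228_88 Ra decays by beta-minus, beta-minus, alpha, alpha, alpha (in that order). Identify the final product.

Start: (A, Z) = (228, 88).
After β⁻: (228, 89).
After β⁻: (228, 90).
After α: (224, 88).
After α: (220, 86).
After α: (216, 84).
Z = 84 is polonium.

Po-216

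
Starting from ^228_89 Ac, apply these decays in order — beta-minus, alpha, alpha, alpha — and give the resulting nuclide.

Po-216

Start: (A, Z) = (228, 89).
After β⁻: (228, 90).
After α: (224, 88).
After α: (220, 86).
After α: (216, 84).
Z = 84 is polonium.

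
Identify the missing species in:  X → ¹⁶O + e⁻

N-16

Conserve mass number: A = 16 + 0, so A = 16.
Conserve atomic number: Z = 8 − 1, so Z = 7.
Z = 7 is nitrogen, so the species is ¹⁶N.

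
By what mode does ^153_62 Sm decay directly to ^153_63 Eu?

beta-minus decay

ΔA = 153 − 153 = 0; ΔZ = 63 − 62 = +1.
A is unchanged and Z rises by 1 — a neutron has become a proton (β⁻ decay).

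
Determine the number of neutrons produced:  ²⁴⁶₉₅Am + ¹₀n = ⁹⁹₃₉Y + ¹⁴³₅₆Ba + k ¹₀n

5

Conserve mass number: 247 = 99 + 143 + k, so k = 247 − 242 = 5.
Check atomic number: 95 = 39 + 56 + 0 = 95. ✓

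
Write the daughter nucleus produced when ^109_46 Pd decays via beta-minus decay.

Beta-minus decay: mass number changes by +0, atomic number by +1.
A: 109 = 109; Z: 46 + 1 = 47.
Z = 47 is silver, so the daughter is ^109_47 Ag.

Ag-109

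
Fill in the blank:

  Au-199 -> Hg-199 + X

Conserve mass number: 199 = 199 + A, so A = 0.
Conserve atomic number: 79 = 80 + Z, so Z = -1.
A = 0 and Z = -1 is e⁻ — a beta-minus particle.

beta-minus particle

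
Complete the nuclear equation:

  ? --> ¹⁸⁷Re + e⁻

W-187

Conserve mass number: A = 187 + 0, so A = 187.
Conserve atomic number: Z = 75 − 1, so Z = 74.
Z = 74 is tungsten, so the species is ¹⁸⁷W.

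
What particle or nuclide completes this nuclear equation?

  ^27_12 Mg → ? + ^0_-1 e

Conserve mass number: 27 = A + 0, so A = 27.
Conserve atomic number: 12 = Z − 1, so Z = 13.
Z = 13 is aluminium, so the species is ^27_13 Al.

Al-27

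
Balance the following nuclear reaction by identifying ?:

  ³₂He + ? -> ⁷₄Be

alpha particle

Conserve mass number: 3 + A = 7, so A = 4.
Conserve atomic number: 2 + Z = 4, so Z = 2.
A = 4 and Z = 2 is ⁴₂He — an alpha particle.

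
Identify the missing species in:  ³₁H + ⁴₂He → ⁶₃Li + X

neutron

Conserve mass number: 3 + 4 = 6 + A, so A = 1.
Conserve atomic number: 1 + 2 = 3 + Z, so Z = 0.
A = 1 and Z = 0 is ¹₀n — a neutron.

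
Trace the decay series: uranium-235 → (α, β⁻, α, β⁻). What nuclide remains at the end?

Start: (A, Z) = (235, 92).
After α: (231, 90).
After β⁻: (231, 91).
After α: (227, 89).
After β⁻: (227, 90).
Z = 90 is thorium.

Th-227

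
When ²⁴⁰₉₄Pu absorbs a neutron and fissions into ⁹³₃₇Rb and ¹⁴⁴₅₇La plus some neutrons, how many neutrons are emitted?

4

Conserve mass number: 241 = 93 + 144 + k, so k = 241 − 237 = 4.
Check atomic number: 94 = 37 + 57 + 0 = 94. ✓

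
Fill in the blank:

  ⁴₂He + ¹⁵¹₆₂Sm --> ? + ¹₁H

Conserve mass number: 4 + 151 = A + 1, so A = 154.
Conserve atomic number: 2 + 62 = Z + 1, so Z = 63.
Z = 63 is europium, so the species is ¹⁵⁴₆₃Eu.

Eu-154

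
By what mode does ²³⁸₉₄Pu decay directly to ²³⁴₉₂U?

alpha decay

ΔA = 234 − 238 = -4; ΔZ = 92 − 94 = -2.
A drops by 4 and Z drops by 2 — the signature of alpha emission.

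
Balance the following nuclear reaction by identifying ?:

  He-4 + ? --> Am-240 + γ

Np-236

Conserve mass number: 4 + A = 240 + 0, so A = 236.
Conserve atomic number: 2 + Z = 95 + 0, so Z = 93.
Z = 93 is neptunium, so the species is Np-236.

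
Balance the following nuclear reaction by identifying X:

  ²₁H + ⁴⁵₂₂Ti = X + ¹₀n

V-46

Conserve mass number: 2 + 45 = A + 1, so A = 46.
Conserve atomic number: 1 + 22 = Z + 0, so Z = 23.
Z = 23 is vanadium, so the species is ⁴⁶₂₃V.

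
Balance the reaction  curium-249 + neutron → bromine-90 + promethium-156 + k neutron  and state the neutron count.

Conserve mass number: 250 = 90 + 156 + k, so k = 250 − 246 = 4.
Check atomic number: 96 = 35 + 61 + 0 = 96. ✓

4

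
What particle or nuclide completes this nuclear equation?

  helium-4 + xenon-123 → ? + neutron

Conserve mass number: 4 + 123 = A + 1, so A = 126.
Conserve atomic number: 2 + 54 = Z + 0, so Z = 56.
Z = 56 is barium, so the species is barium-126.

Ba-126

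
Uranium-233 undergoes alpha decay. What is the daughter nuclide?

Alpha decay: mass number changes by -4, atomic number by -2.
A: 233 − 4 = 229; Z: 92 − 2 = 90.
Z = 90 is thorium, so the daughter is thorium-229.

Th-229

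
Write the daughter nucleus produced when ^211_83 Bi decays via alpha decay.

Alpha decay: mass number changes by -4, atomic number by -2.
A: 211 − 4 = 207; Z: 83 − 2 = 81.
Z = 81 is thallium, so the daughter is ^207_81 Tl.

Tl-207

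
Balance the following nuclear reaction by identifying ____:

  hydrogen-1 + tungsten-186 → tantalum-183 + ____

alpha particle

Conserve mass number: 1 + 186 = 183 + A, so A = 4.
Conserve atomic number: 1 + 74 = 73 + Z, so Z = 2.
A = 4 and Z = 2 is helium-4 — an alpha particle.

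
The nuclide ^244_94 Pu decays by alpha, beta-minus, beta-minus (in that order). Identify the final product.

Pu-240

Start: (A, Z) = (244, 94).
After α: (240, 92).
After β⁻: (240, 93).
After β⁻: (240, 94).
Z = 94 is plutonium.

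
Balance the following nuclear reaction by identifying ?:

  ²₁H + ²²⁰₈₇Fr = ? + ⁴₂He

Conserve mass number: 2 + 220 = A + 4, so A = 218.
Conserve atomic number: 1 + 87 = Z + 2, so Z = 86.
Z = 86 is radon, so the species is ²¹⁸₈₆Rn.

Rn-218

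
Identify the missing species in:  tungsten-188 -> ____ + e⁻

Re-188

Conserve mass number: 188 = A + 0, so A = 188.
Conserve atomic number: 74 = Z − 1, so Z = 75.
Z = 75 is rhenium, so the species is rhenium-188.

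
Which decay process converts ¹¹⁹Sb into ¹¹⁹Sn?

ΔA = 119 − 119 = 0; ΔZ = 50 − 51 = -1.
A is unchanged and Z drops by 1 — a proton has become a neutron (β⁺ emission or electron capture).

beta-plus decay or electron capture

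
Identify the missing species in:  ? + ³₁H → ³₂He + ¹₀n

Conserve mass number: A + 3 = 3 + 1, so A = 1.
Conserve atomic number: Z + 1 = 2 + 0, so Z = 1.
A = 1 and Z = 1 is ¹₁H — a proton.

proton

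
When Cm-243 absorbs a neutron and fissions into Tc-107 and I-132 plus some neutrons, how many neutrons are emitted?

5

Conserve mass number: 244 = 107 + 132 + k, so k = 244 − 239 = 5.
Check atomic number: 96 = 43 + 53 + 0 = 96. ✓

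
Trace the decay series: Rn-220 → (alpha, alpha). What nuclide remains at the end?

Start: (A, Z) = (220, 86).
After α: (216, 84).
After α: (212, 82).
Z = 82 is lead.

Pb-212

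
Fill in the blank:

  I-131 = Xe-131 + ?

Conserve mass number: 131 = 131 + A, so A = 0.
Conserve atomic number: 53 = 54 + Z, so Z = -1.
A = 0 and Z = -1 is e⁻ — a beta-minus particle.

beta-minus particle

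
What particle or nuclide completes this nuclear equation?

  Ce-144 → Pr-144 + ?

Conserve mass number: 144 = 144 + A, so A = 0.
Conserve atomic number: 58 = 59 + Z, so Z = -1.
A = 0 and Z = -1 is e⁻ — a beta-minus particle.

beta-minus particle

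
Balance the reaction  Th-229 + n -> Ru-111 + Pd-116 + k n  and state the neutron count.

Conserve mass number: 230 = 111 + 116 + k, so k = 230 − 227 = 3.
Check atomic number: 90 = 44 + 46 + 0 = 90. ✓

3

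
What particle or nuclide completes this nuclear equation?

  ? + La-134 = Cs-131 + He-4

Conserve mass number: A + 134 = 131 + 4, so A = 1.
Conserve atomic number: Z + 57 = 55 + 2, so Z = 0.
A = 1 and Z = 0 is n — a neutron.

neutron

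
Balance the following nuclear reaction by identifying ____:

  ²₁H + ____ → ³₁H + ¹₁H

deuteron

Conserve mass number: 2 + A = 3 + 1, so A = 2.
Conserve atomic number: 1 + Z = 1 + 1, so Z = 1.
A = 2 and Z = 1 is ²₁H — a deuteron.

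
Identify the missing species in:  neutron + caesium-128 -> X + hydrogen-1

Conserve mass number: 1 + 128 = A + 1, so A = 128.
Conserve atomic number: 0 + 55 = Z + 1, so Z = 54.
Z = 54 is xenon, so the species is xenon-128.

Xe-128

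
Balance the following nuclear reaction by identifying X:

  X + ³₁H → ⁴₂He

proton

Conserve mass number: A + 3 = 4, so A = 1.
Conserve atomic number: Z + 1 = 2, so Z = 1.
A = 1 and Z = 1 is ¹₁H — a proton.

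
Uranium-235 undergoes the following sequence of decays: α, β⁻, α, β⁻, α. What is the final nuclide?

Start: (A, Z) = (235, 92).
After α: (231, 90).
After β⁻: (231, 91).
After α: (227, 89).
After β⁻: (227, 90).
After α: (223, 88).
Z = 88 is radium.

Ra-223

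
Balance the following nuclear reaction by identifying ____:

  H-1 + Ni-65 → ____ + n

Cu-65

Conserve mass number: 1 + 65 = A + 1, so A = 65.
Conserve atomic number: 1 + 28 = Z + 0, so Z = 29.
Z = 29 is copper, so the species is Cu-65.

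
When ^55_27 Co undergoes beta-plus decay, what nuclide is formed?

Beta-plus decay: mass number changes by +0, atomic number by -1.
A: 55 = 55; Z: 27 − 1 = 26.
Z = 26 is iron, so the daughter is ^55_26 Fe.

Fe-55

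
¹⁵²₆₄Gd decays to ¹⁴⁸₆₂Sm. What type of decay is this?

ΔA = 148 − 152 = -4; ΔZ = 62 − 64 = -2.
A drops by 4 and Z drops by 2 — the signature of alpha emission.

alpha decay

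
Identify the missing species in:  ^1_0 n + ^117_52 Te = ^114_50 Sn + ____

alpha particle

Conserve mass number: 1 + 117 = 114 + A, so A = 4.
Conserve atomic number: 0 + 52 = 50 + Z, so Z = 2.
A = 4 and Z = 2 is ^4_2 He — an alpha particle.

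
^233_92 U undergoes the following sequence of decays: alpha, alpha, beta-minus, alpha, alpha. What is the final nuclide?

At-217

Start: (A, Z) = (233, 92).
After α: (229, 90).
After α: (225, 88).
After β⁻: (225, 89).
After α: (221, 87).
After α: (217, 85).
Z = 85 is astatine.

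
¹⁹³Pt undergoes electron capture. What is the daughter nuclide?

Electron capture: mass number changes by +0, atomic number by -1.
A: 193 = 193; Z: 78 − 1 = 77.
Z = 77 is iridium, so the daughter is ¹⁹³Ir.

Ir-193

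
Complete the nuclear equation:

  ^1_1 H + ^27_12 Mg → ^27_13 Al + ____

neutron

Conserve mass number: 1 + 27 = 27 + A, so A = 1.
Conserve atomic number: 1 + 12 = 13 + Z, so Z = 0.
A = 1 and Z = 0 is ^1_0 n — a neutron.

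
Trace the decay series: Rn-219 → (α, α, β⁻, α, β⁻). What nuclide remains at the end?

Start: (A, Z) = (219, 86).
After α: (215, 84).
After α: (211, 82).
After β⁻: (211, 83).
After α: (207, 81).
After β⁻: (207, 82).
Z = 82 is lead.

Pb-207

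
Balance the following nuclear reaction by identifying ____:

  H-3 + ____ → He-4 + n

Conserve mass number: 3 + A = 4 + 1, so A = 2.
Conserve atomic number: 1 + Z = 2 + 0, so Z = 1.
A = 2 and Z = 1 is H-2 — a deuteron.

deuteron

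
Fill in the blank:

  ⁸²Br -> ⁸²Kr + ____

Conserve mass number: 82 = 82 + A, so A = 0.
Conserve atomic number: 35 = 36 + Z, so Z = -1.
A = 0 and Z = -1 is e⁻ — a beta-minus particle.

beta-minus particle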